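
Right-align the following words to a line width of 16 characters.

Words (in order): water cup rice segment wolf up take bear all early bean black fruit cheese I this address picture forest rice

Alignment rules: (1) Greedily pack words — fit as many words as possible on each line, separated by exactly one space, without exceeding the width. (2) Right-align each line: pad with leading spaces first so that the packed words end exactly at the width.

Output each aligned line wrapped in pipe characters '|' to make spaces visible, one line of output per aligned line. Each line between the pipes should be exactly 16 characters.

Line 1: ['water', 'cup', 'rice'] (min_width=14, slack=2)
Line 2: ['segment', 'wolf', 'up'] (min_width=15, slack=1)
Line 3: ['take', 'bear', 'all'] (min_width=13, slack=3)
Line 4: ['early', 'bean', 'black'] (min_width=16, slack=0)
Line 5: ['fruit', 'cheese', 'I'] (min_width=14, slack=2)
Line 6: ['this', 'address'] (min_width=12, slack=4)
Line 7: ['picture', 'forest'] (min_width=14, slack=2)
Line 8: ['rice'] (min_width=4, slack=12)

Answer: |  water cup rice|
| segment wolf up|
|   take bear all|
|early bean black|
|  fruit cheese I|
|    this address|
|  picture forest|
|            rice|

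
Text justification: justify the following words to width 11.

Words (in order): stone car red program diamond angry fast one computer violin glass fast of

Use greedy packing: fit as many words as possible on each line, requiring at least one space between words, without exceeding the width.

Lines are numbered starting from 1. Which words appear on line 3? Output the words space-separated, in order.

Line 1: ['stone', 'car'] (min_width=9, slack=2)
Line 2: ['red', 'program'] (min_width=11, slack=0)
Line 3: ['diamond'] (min_width=7, slack=4)
Line 4: ['angry', 'fast'] (min_width=10, slack=1)
Line 5: ['one'] (min_width=3, slack=8)
Line 6: ['computer'] (min_width=8, slack=3)
Line 7: ['violin'] (min_width=6, slack=5)
Line 8: ['glass', 'fast'] (min_width=10, slack=1)
Line 9: ['of'] (min_width=2, slack=9)

Answer: diamond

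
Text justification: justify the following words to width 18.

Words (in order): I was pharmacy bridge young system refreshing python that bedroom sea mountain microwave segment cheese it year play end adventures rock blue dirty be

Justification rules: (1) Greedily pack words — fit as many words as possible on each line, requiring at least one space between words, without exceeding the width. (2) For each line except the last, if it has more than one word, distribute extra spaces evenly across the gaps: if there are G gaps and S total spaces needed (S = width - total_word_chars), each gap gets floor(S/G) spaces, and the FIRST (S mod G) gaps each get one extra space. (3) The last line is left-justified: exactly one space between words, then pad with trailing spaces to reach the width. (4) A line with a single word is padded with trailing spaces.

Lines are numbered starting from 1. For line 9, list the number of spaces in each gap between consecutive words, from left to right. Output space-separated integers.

Answer: 4

Derivation:
Line 1: ['I', 'was', 'pharmacy'] (min_width=14, slack=4)
Line 2: ['bridge', 'young'] (min_width=12, slack=6)
Line 3: ['system', 'refreshing'] (min_width=17, slack=1)
Line 4: ['python', 'that'] (min_width=11, slack=7)
Line 5: ['bedroom', 'sea'] (min_width=11, slack=7)
Line 6: ['mountain', 'microwave'] (min_width=18, slack=0)
Line 7: ['segment', 'cheese', 'it'] (min_width=17, slack=1)
Line 8: ['year', 'play', 'end'] (min_width=13, slack=5)
Line 9: ['adventures', 'rock'] (min_width=15, slack=3)
Line 10: ['blue', 'dirty', 'be'] (min_width=13, slack=5)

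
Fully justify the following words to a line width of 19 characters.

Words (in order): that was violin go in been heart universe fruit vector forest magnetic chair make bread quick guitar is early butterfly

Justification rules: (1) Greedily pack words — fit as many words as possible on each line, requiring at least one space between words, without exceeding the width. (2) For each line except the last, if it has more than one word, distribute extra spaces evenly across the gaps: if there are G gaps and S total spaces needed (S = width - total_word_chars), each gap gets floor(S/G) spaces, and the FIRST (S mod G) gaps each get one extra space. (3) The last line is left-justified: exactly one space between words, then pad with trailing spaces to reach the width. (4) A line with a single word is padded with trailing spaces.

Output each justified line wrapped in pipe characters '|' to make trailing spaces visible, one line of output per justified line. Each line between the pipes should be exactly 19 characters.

Line 1: ['that', 'was', 'violin', 'go'] (min_width=18, slack=1)
Line 2: ['in', 'been', 'heart'] (min_width=13, slack=6)
Line 3: ['universe', 'fruit'] (min_width=14, slack=5)
Line 4: ['vector', 'forest'] (min_width=13, slack=6)
Line 5: ['magnetic', 'chair', 'make'] (min_width=19, slack=0)
Line 6: ['bread', 'quick', 'guitar'] (min_width=18, slack=1)
Line 7: ['is', 'early', 'butterfly'] (min_width=18, slack=1)

Answer: |that  was violin go|
|in    been    heart|
|universe      fruit|
|vector       forest|
|magnetic chair make|
|bread  quick guitar|
|is early butterfly |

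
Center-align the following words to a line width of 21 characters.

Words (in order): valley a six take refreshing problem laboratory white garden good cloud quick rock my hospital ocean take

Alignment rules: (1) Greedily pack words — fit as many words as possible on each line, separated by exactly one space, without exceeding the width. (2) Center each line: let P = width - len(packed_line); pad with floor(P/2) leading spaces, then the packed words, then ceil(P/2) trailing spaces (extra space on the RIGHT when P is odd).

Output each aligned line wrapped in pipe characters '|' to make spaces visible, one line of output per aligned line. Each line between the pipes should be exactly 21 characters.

Line 1: ['valley', 'a', 'six', 'take'] (min_width=17, slack=4)
Line 2: ['refreshing', 'problem'] (min_width=18, slack=3)
Line 3: ['laboratory', 'white'] (min_width=16, slack=5)
Line 4: ['garden', 'good', 'cloud'] (min_width=17, slack=4)
Line 5: ['quick', 'rock', 'my'] (min_width=13, slack=8)
Line 6: ['hospital', 'ocean', 'take'] (min_width=19, slack=2)

Answer: |  valley a six take  |
| refreshing problem  |
|  laboratory white   |
|  garden good cloud  |
|    quick rock my    |
| hospital ocean take |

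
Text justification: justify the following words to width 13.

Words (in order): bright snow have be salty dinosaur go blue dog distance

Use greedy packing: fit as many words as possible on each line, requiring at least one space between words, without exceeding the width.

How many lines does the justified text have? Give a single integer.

Answer: 5

Derivation:
Line 1: ['bright', 'snow'] (min_width=11, slack=2)
Line 2: ['have', 'be', 'salty'] (min_width=13, slack=0)
Line 3: ['dinosaur', 'go'] (min_width=11, slack=2)
Line 4: ['blue', 'dog'] (min_width=8, slack=5)
Line 5: ['distance'] (min_width=8, slack=5)
Total lines: 5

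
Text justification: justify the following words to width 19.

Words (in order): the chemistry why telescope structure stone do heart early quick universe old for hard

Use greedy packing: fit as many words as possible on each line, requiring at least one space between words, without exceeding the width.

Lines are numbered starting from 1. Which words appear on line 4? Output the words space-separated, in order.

Answer: early quick

Derivation:
Line 1: ['the', 'chemistry', 'why'] (min_width=17, slack=2)
Line 2: ['telescope', 'structure'] (min_width=19, slack=0)
Line 3: ['stone', 'do', 'heart'] (min_width=14, slack=5)
Line 4: ['early', 'quick'] (min_width=11, slack=8)
Line 5: ['universe', 'old', 'for'] (min_width=16, slack=3)
Line 6: ['hard'] (min_width=4, slack=15)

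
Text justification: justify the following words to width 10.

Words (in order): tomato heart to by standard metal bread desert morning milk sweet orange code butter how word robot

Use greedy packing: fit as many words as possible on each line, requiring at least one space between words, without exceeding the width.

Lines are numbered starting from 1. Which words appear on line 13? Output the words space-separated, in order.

Line 1: ['tomato'] (min_width=6, slack=4)
Line 2: ['heart', 'to'] (min_width=8, slack=2)
Line 3: ['by'] (min_width=2, slack=8)
Line 4: ['standard'] (min_width=8, slack=2)
Line 5: ['metal'] (min_width=5, slack=5)
Line 6: ['bread'] (min_width=5, slack=5)
Line 7: ['desert'] (min_width=6, slack=4)
Line 8: ['morning'] (min_width=7, slack=3)
Line 9: ['milk', 'sweet'] (min_width=10, slack=0)
Line 10: ['orange'] (min_width=6, slack=4)
Line 11: ['code'] (min_width=4, slack=6)
Line 12: ['butter', 'how'] (min_width=10, slack=0)
Line 13: ['word', 'robot'] (min_width=10, slack=0)

Answer: word robot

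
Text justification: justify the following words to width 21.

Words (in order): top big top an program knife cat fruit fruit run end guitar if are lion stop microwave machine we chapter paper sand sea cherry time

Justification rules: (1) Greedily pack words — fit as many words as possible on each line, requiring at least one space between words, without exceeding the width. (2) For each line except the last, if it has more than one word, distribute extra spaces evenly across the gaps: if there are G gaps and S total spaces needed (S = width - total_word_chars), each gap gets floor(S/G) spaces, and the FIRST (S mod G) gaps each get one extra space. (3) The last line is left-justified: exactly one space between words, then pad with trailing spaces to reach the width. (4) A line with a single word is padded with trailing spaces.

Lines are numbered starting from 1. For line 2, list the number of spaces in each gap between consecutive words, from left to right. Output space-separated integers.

Line 1: ['top', 'big', 'top', 'an'] (min_width=14, slack=7)
Line 2: ['program', 'knife', 'cat'] (min_width=17, slack=4)
Line 3: ['fruit', 'fruit', 'run', 'end'] (min_width=19, slack=2)
Line 4: ['guitar', 'if', 'are', 'lion'] (min_width=18, slack=3)
Line 5: ['stop', 'microwave'] (min_width=14, slack=7)
Line 6: ['machine', 'we', 'chapter'] (min_width=18, slack=3)
Line 7: ['paper', 'sand', 'sea', 'cherry'] (min_width=21, slack=0)
Line 8: ['time'] (min_width=4, slack=17)

Answer: 3 3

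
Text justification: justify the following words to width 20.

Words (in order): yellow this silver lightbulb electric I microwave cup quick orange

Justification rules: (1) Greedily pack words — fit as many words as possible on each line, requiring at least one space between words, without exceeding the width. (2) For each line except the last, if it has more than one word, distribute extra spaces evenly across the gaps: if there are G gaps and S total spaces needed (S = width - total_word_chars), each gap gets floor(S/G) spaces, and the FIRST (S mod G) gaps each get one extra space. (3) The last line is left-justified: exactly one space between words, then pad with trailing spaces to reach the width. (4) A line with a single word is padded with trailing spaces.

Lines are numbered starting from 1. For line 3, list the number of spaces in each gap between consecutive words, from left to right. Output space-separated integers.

Line 1: ['yellow', 'this', 'silver'] (min_width=18, slack=2)
Line 2: ['lightbulb', 'electric', 'I'] (min_width=20, slack=0)
Line 3: ['microwave', 'cup', 'quick'] (min_width=19, slack=1)
Line 4: ['orange'] (min_width=6, slack=14)

Answer: 2 1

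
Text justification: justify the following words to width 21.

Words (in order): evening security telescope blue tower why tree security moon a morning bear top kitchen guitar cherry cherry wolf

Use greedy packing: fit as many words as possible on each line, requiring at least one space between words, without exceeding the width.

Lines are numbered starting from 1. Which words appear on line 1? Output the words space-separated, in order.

Line 1: ['evening', 'security'] (min_width=16, slack=5)
Line 2: ['telescope', 'blue', 'tower'] (min_width=20, slack=1)
Line 3: ['why', 'tree', 'security'] (min_width=17, slack=4)
Line 4: ['moon', 'a', 'morning', 'bear'] (min_width=19, slack=2)
Line 5: ['top', 'kitchen', 'guitar'] (min_width=18, slack=3)
Line 6: ['cherry', 'cherry', 'wolf'] (min_width=18, slack=3)

Answer: evening security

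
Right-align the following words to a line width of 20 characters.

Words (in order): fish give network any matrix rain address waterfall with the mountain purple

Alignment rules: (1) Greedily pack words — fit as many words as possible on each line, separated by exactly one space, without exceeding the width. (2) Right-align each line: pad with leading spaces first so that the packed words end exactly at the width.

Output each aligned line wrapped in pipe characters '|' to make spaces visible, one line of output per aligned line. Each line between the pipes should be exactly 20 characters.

Answer: |   fish give network|
|     any matrix rain|
|   address waterfall|
|   with the mountain|
|              purple|

Derivation:
Line 1: ['fish', 'give', 'network'] (min_width=17, slack=3)
Line 2: ['any', 'matrix', 'rain'] (min_width=15, slack=5)
Line 3: ['address', 'waterfall'] (min_width=17, slack=3)
Line 4: ['with', 'the', 'mountain'] (min_width=17, slack=3)
Line 5: ['purple'] (min_width=6, slack=14)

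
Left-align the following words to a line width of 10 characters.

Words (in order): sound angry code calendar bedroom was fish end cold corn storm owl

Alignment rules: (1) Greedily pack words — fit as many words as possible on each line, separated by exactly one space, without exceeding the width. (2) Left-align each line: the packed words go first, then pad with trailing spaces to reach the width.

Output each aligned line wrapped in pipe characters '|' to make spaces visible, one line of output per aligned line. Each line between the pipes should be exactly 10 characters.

Answer: |sound     |
|angry code|
|calendar  |
|bedroom   |
|was fish  |
|end cold  |
|corn storm|
|owl       |

Derivation:
Line 1: ['sound'] (min_width=5, slack=5)
Line 2: ['angry', 'code'] (min_width=10, slack=0)
Line 3: ['calendar'] (min_width=8, slack=2)
Line 4: ['bedroom'] (min_width=7, slack=3)
Line 5: ['was', 'fish'] (min_width=8, slack=2)
Line 6: ['end', 'cold'] (min_width=8, slack=2)
Line 7: ['corn', 'storm'] (min_width=10, slack=0)
Line 8: ['owl'] (min_width=3, slack=7)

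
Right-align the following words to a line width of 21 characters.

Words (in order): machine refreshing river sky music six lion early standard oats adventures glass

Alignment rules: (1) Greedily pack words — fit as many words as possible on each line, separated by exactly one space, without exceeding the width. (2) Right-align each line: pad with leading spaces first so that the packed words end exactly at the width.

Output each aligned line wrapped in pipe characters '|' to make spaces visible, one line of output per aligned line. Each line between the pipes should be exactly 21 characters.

Answer: |   machine refreshing|
|  river sky music six|
|  lion early standard|
|oats adventures glass|

Derivation:
Line 1: ['machine', 'refreshing'] (min_width=18, slack=3)
Line 2: ['river', 'sky', 'music', 'six'] (min_width=19, slack=2)
Line 3: ['lion', 'early', 'standard'] (min_width=19, slack=2)
Line 4: ['oats', 'adventures', 'glass'] (min_width=21, slack=0)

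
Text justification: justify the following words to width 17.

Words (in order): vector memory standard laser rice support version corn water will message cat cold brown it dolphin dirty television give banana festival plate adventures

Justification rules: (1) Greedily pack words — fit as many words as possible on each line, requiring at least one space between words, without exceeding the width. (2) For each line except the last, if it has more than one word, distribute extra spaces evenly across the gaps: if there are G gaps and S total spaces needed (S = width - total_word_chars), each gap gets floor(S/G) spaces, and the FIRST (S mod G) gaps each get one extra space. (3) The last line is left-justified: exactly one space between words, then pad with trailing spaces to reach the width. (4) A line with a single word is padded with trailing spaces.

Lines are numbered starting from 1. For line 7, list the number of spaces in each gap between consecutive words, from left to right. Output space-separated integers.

Line 1: ['vector', 'memory'] (min_width=13, slack=4)
Line 2: ['standard', 'laser'] (min_width=14, slack=3)
Line 3: ['rice', 'support'] (min_width=12, slack=5)
Line 4: ['version', 'corn'] (min_width=12, slack=5)
Line 5: ['water', 'will'] (min_width=10, slack=7)
Line 6: ['message', 'cat', 'cold'] (min_width=16, slack=1)
Line 7: ['brown', 'it', 'dolphin'] (min_width=16, slack=1)
Line 8: ['dirty', 'television'] (min_width=16, slack=1)
Line 9: ['give', 'banana'] (min_width=11, slack=6)
Line 10: ['festival', 'plate'] (min_width=14, slack=3)
Line 11: ['adventures'] (min_width=10, slack=7)

Answer: 2 1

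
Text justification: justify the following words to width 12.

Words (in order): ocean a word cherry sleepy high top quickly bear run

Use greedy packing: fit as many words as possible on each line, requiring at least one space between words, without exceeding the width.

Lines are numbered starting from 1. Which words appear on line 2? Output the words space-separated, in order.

Answer: cherry

Derivation:
Line 1: ['ocean', 'a', 'word'] (min_width=12, slack=0)
Line 2: ['cherry'] (min_width=6, slack=6)
Line 3: ['sleepy', 'high'] (min_width=11, slack=1)
Line 4: ['top', 'quickly'] (min_width=11, slack=1)
Line 5: ['bear', 'run'] (min_width=8, slack=4)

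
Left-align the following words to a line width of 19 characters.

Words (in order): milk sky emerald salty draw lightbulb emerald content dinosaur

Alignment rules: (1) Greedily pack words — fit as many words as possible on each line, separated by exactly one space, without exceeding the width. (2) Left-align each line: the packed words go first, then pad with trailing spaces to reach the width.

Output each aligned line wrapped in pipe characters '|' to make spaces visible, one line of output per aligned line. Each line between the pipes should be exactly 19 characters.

Line 1: ['milk', 'sky', 'emerald'] (min_width=16, slack=3)
Line 2: ['salty', 'draw'] (min_width=10, slack=9)
Line 3: ['lightbulb', 'emerald'] (min_width=17, slack=2)
Line 4: ['content', 'dinosaur'] (min_width=16, slack=3)

Answer: |milk sky emerald   |
|salty draw         |
|lightbulb emerald  |
|content dinosaur   |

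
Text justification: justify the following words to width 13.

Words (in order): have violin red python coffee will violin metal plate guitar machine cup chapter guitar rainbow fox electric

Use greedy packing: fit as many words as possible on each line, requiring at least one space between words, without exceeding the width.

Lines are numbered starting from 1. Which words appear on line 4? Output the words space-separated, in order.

Answer: violin metal

Derivation:
Line 1: ['have', 'violin'] (min_width=11, slack=2)
Line 2: ['red', 'python'] (min_width=10, slack=3)
Line 3: ['coffee', 'will'] (min_width=11, slack=2)
Line 4: ['violin', 'metal'] (min_width=12, slack=1)
Line 5: ['plate', 'guitar'] (min_width=12, slack=1)
Line 6: ['machine', 'cup'] (min_width=11, slack=2)
Line 7: ['chapter'] (min_width=7, slack=6)
Line 8: ['guitar'] (min_width=6, slack=7)
Line 9: ['rainbow', 'fox'] (min_width=11, slack=2)
Line 10: ['electric'] (min_width=8, slack=5)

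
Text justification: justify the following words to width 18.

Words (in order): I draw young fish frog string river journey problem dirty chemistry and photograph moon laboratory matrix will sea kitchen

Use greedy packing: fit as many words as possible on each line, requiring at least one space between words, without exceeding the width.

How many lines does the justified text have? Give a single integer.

Line 1: ['I', 'draw', 'young', 'fish'] (min_width=17, slack=1)
Line 2: ['frog', 'string', 'river'] (min_width=17, slack=1)
Line 3: ['journey', 'problem'] (min_width=15, slack=3)
Line 4: ['dirty', 'chemistry'] (min_width=15, slack=3)
Line 5: ['and', 'photograph'] (min_width=14, slack=4)
Line 6: ['moon', 'laboratory'] (min_width=15, slack=3)
Line 7: ['matrix', 'will', 'sea'] (min_width=15, slack=3)
Line 8: ['kitchen'] (min_width=7, slack=11)
Total lines: 8

Answer: 8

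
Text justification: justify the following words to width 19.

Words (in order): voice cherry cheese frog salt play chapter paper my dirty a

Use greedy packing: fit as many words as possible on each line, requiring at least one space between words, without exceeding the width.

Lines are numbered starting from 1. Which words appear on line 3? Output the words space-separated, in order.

Line 1: ['voice', 'cherry', 'cheese'] (min_width=19, slack=0)
Line 2: ['frog', 'salt', 'play'] (min_width=14, slack=5)
Line 3: ['chapter', 'paper', 'my'] (min_width=16, slack=3)
Line 4: ['dirty', 'a'] (min_width=7, slack=12)

Answer: chapter paper my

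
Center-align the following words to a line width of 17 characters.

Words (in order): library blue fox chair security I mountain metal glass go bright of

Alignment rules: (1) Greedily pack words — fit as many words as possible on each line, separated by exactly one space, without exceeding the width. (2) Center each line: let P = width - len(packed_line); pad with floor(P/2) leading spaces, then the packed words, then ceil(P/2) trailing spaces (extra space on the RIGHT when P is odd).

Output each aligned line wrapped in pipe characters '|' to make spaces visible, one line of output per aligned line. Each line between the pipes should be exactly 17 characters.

Answer: |library blue fox |
|chair security I |
| mountain metal  |
| glass go bright |
|       of        |

Derivation:
Line 1: ['library', 'blue', 'fox'] (min_width=16, slack=1)
Line 2: ['chair', 'security', 'I'] (min_width=16, slack=1)
Line 3: ['mountain', 'metal'] (min_width=14, slack=3)
Line 4: ['glass', 'go', 'bright'] (min_width=15, slack=2)
Line 5: ['of'] (min_width=2, slack=15)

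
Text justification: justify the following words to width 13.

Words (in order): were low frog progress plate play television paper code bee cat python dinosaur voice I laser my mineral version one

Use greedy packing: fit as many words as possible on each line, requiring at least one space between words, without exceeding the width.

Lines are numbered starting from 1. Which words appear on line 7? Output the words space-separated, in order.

Answer: python

Derivation:
Line 1: ['were', 'low', 'frog'] (min_width=13, slack=0)
Line 2: ['progress'] (min_width=8, slack=5)
Line 3: ['plate', 'play'] (min_width=10, slack=3)
Line 4: ['television'] (min_width=10, slack=3)
Line 5: ['paper', 'code'] (min_width=10, slack=3)
Line 6: ['bee', 'cat'] (min_width=7, slack=6)
Line 7: ['python'] (min_width=6, slack=7)
Line 8: ['dinosaur'] (min_width=8, slack=5)
Line 9: ['voice', 'I', 'laser'] (min_width=13, slack=0)
Line 10: ['my', 'mineral'] (min_width=10, slack=3)
Line 11: ['version', 'one'] (min_width=11, slack=2)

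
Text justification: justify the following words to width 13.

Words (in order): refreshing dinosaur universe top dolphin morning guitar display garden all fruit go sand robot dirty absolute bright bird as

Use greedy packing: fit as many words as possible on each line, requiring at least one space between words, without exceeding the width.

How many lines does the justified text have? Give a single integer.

Line 1: ['refreshing'] (min_width=10, slack=3)
Line 2: ['dinosaur'] (min_width=8, slack=5)
Line 3: ['universe', 'top'] (min_width=12, slack=1)
Line 4: ['dolphin'] (min_width=7, slack=6)
Line 5: ['morning'] (min_width=7, slack=6)
Line 6: ['guitar'] (min_width=6, slack=7)
Line 7: ['display'] (min_width=7, slack=6)
Line 8: ['garden', 'all'] (min_width=10, slack=3)
Line 9: ['fruit', 'go', 'sand'] (min_width=13, slack=0)
Line 10: ['robot', 'dirty'] (min_width=11, slack=2)
Line 11: ['absolute'] (min_width=8, slack=5)
Line 12: ['bright', 'bird'] (min_width=11, slack=2)
Line 13: ['as'] (min_width=2, slack=11)
Total lines: 13

Answer: 13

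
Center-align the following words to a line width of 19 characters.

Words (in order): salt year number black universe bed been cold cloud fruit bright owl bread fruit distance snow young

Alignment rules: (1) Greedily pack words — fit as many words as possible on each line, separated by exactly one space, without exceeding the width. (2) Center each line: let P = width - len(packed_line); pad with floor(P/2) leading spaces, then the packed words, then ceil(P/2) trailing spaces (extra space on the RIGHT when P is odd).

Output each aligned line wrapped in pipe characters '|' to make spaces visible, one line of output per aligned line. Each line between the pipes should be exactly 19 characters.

Line 1: ['salt', 'year', 'number'] (min_width=16, slack=3)
Line 2: ['black', 'universe', 'bed'] (min_width=18, slack=1)
Line 3: ['been', 'cold', 'cloud'] (min_width=15, slack=4)
Line 4: ['fruit', 'bright', 'owl'] (min_width=16, slack=3)
Line 5: ['bread', 'fruit'] (min_width=11, slack=8)
Line 6: ['distance', 'snow', 'young'] (min_width=19, slack=0)

Answer: | salt year number  |
|black universe bed |
|  been cold cloud  |
| fruit bright owl  |
|    bread fruit    |
|distance snow young|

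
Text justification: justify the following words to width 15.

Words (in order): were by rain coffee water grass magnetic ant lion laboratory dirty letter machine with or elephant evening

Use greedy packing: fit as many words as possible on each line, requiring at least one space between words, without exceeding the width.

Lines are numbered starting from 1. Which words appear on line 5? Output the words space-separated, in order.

Line 1: ['were', 'by', 'rain'] (min_width=12, slack=3)
Line 2: ['coffee', 'water'] (min_width=12, slack=3)
Line 3: ['grass', 'magnetic'] (min_width=14, slack=1)
Line 4: ['ant', 'lion'] (min_width=8, slack=7)
Line 5: ['laboratory'] (min_width=10, slack=5)
Line 6: ['dirty', 'letter'] (min_width=12, slack=3)
Line 7: ['machine', 'with', 'or'] (min_width=15, slack=0)
Line 8: ['elephant'] (min_width=8, slack=7)
Line 9: ['evening'] (min_width=7, slack=8)

Answer: laboratory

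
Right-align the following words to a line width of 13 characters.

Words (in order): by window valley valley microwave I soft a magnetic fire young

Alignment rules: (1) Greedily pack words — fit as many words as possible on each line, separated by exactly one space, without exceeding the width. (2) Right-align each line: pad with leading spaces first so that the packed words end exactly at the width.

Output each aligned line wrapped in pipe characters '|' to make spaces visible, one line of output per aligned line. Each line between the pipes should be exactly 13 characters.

Line 1: ['by', 'window'] (min_width=9, slack=4)
Line 2: ['valley', 'valley'] (min_width=13, slack=0)
Line 3: ['microwave', 'I'] (min_width=11, slack=2)
Line 4: ['soft', 'a'] (min_width=6, slack=7)
Line 5: ['magnetic', 'fire'] (min_width=13, slack=0)
Line 6: ['young'] (min_width=5, slack=8)

Answer: |    by window|
|valley valley|
|  microwave I|
|       soft a|
|magnetic fire|
|        young|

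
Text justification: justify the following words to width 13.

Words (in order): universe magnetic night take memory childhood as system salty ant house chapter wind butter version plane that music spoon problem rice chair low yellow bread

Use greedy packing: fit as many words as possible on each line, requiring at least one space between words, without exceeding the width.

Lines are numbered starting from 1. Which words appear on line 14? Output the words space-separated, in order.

Line 1: ['universe'] (min_width=8, slack=5)
Line 2: ['magnetic'] (min_width=8, slack=5)
Line 3: ['night', 'take'] (min_width=10, slack=3)
Line 4: ['memory'] (min_width=6, slack=7)
Line 5: ['childhood', 'as'] (min_width=12, slack=1)
Line 6: ['system', 'salty'] (min_width=12, slack=1)
Line 7: ['ant', 'house'] (min_width=9, slack=4)
Line 8: ['chapter', 'wind'] (min_width=12, slack=1)
Line 9: ['butter'] (min_width=6, slack=7)
Line 10: ['version', 'plane'] (min_width=13, slack=0)
Line 11: ['that', 'music'] (min_width=10, slack=3)
Line 12: ['spoon', 'problem'] (min_width=13, slack=0)
Line 13: ['rice', 'chair'] (min_width=10, slack=3)
Line 14: ['low', 'yellow'] (min_width=10, slack=3)
Line 15: ['bread'] (min_width=5, slack=8)

Answer: low yellow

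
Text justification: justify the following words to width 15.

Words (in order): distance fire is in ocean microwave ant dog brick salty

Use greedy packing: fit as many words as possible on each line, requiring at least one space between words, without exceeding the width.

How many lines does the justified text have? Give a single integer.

Answer: 4

Derivation:
Line 1: ['distance', 'fire'] (min_width=13, slack=2)
Line 2: ['is', 'in', 'ocean'] (min_width=11, slack=4)
Line 3: ['microwave', 'ant'] (min_width=13, slack=2)
Line 4: ['dog', 'brick', 'salty'] (min_width=15, slack=0)
Total lines: 4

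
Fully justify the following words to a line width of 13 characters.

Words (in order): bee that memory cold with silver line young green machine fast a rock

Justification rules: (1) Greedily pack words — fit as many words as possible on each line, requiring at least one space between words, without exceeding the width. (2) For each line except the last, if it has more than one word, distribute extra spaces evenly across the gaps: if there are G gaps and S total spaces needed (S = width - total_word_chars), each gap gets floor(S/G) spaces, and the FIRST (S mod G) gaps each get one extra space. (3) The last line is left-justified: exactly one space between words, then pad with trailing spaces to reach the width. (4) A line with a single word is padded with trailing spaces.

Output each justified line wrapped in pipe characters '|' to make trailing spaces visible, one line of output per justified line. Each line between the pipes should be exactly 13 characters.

Line 1: ['bee', 'that'] (min_width=8, slack=5)
Line 2: ['memory', 'cold'] (min_width=11, slack=2)
Line 3: ['with', 'silver'] (min_width=11, slack=2)
Line 4: ['line', 'young'] (min_width=10, slack=3)
Line 5: ['green', 'machine'] (min_width=13, slack=0)
Line 6: ['fast', 'a', 'rock'] (min_width=11, slack=2)

Answer: |bee      that|
|memory   cold|
|with   silver|
|line    young|
|green machine|
|fast a rock  |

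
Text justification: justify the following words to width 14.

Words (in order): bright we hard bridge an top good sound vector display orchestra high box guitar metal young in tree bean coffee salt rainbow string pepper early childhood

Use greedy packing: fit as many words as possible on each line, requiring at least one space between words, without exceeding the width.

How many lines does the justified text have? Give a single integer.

Line 1: ['bright', 'we', 'hard'] (min_width=14, slack=0)
Line 2: ['bridge', 'an', 'top'] (min_width=13, slack=1)
Line 3: ['good', 'sound'] (min_width=10, slack=4)
Line 4: ['vector', 'display'] (min_width=14, slack=0)
Line 5: ['orchestra', 'high'] (min_width=14, slack=0)
Line 6: ['box', 'guitar'] (min_width=10, slack=4)
Line 7: ['metal', 'young', 'in'] (min_width=14, slack=0)
Line 8: ['tree', 'bean'] (min_width=9, slack=5)
Line 9: ['coffee', 'salt'] (min_width=11, slack=3)
Line 10: ['rainbow', 'string'] (min_width=14, slack=0)
Line 11: ['pepper', 'early'] (min_width=12, slack=2)
Line 12: ['childhood'] (min_width=9, slack=5)
Total lines: 12

Answer: 12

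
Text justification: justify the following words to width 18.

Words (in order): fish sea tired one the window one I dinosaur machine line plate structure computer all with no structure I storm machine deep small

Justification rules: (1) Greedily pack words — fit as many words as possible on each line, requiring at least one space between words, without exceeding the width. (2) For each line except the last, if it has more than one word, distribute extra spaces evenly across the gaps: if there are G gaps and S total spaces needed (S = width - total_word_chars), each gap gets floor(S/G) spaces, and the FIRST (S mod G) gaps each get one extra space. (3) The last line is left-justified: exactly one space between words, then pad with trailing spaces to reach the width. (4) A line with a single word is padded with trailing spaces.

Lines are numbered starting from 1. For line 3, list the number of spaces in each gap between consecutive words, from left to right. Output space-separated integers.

Answer: 3

Derivation:
Line 1: ['fish', 'sea', 'tired', 'one'] (min_width=18, slack=0)
Line 2: ['the', 'window', 'one', 'I'] (min_width=16, slack=2)
Line 3: ['dinosaur', 'machine'] (min_width=16, slack=2)
Line 4: ['line', 'plate'] (min_width=10, slack=8)
Line 5: ['structure', 'computer'] (min_width=18, slack=0)
Line 6: ['all', 'with', 'no'] (min_width=11, slack=7)
Line 7: ['structure', 'I', 'storm'] (min_width=17, slack=1)
Line 8: ['machine', 'deep', 'small'] (min_width=18, slack=0)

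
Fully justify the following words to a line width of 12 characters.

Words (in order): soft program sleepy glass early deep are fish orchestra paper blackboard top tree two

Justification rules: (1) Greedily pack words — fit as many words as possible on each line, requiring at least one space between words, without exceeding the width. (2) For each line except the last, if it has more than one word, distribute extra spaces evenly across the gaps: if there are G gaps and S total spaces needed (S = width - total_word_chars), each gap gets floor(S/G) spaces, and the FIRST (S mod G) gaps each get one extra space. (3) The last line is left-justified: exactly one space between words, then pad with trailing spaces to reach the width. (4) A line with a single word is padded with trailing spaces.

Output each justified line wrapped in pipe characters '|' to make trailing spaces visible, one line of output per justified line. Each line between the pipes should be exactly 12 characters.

Answer: |soft program|
|sleepy glass|
|early   deep|
|are     fish|
|orchestra   |
|paper       |
|blackboard  |
|top tree two|

Derivation:
Line 1: ['soft', 'program'] (min_width=12, slack=0)
Line 2: ['sleepy', 'glass'] (min_width=12, slack=0)
Line 3: ['early', 'deep'] (min_width=10, slack=2)
Line 4: ['are', 'fish'] (min_width=8, slack=4)
Line 5: ['orchestra'] (min_width=9, slack=3)
Line 6: ['paper'] (min_width=5, slack=7)
Line 7: ['blackboard'] (min_width=10, slack=2)
Line 8: ['top', 'tree', 'two'] (min_width=12, slack=0)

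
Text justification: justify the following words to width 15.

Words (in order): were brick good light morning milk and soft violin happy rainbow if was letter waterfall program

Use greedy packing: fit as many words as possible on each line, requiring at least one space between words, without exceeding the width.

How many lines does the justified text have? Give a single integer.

Line 1: ['were', 'brick', 'good'] (min_width=15, slack=0)
Line 2: ['light', 'morning'] (min_width=13, slack=2)
Line 3: ['milk', 'and', 'soft'] (min_width=13, slack=2)
Line 4: ['violin', 'happy'] (min_width=12, slack=3)
Line 5: ['rainbow', 'if', 'was'] (min_width=14, slack=1)
Line 6: ['letter'] (min_width=6, slack=9)
Line 7: ['waterfall'] (min_width=9, slack=6)
Line 8: ['program'] (min_width=7, slack=8)
Total lines: 8

Answer: 8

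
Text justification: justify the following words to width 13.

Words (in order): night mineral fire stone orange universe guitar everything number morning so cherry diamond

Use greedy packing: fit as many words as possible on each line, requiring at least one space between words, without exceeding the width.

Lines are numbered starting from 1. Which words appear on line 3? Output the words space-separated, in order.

Answer: orange

Derivation:
Line 1: ['night', 'mineral'] (min_width=13, slack=0)
Line 2: ['fire', 'stone'] (min_width=10, slack=3)
Line 3: ['orange'] (min_width=6, slack=7)
Line 4: ['universe'] (min_width=8, slack=5)
Line 5: ['guitar'] (min_width=6, slack=7)
Line 6: ['everything'] (min_width=10, slack=3)
Line 7: ['number'] (min_width=6, slack=7)
Line 8: ['morning', 'so'] (min_width=10, slack=3)
Line 9: ['cherry'] (min_width=6, slack=7)
Line 10: ['diamond'] (min_width=7, slack=6)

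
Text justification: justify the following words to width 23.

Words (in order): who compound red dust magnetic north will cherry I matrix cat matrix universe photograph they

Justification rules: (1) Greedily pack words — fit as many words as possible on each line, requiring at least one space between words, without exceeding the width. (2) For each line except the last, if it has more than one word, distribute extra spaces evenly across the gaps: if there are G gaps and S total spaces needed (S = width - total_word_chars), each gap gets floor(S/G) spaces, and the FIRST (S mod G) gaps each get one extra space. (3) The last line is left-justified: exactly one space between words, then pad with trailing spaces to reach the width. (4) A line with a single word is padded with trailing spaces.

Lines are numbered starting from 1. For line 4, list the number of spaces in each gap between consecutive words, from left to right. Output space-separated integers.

Answer: 9

Derivation:
Line 1: ['who', 'compound', 'red', 'dust'] (min_width=21, slack=2)
Line 2: ['magnetic', 'north', 'will'] (min_width=19, slack=4)
Line 3: ['cherry', 'I', 'matrix', 'cat'] (min_width=19, slack=4)
Line 4: ['matrix', 'universe'] (min_width=15, slack=8)
Line 5: ['photograph', 'they'] (min_width=15, slack=8)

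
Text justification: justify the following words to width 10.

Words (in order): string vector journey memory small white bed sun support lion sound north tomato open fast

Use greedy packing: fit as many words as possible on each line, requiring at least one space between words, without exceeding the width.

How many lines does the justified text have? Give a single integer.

Line 1: ['string'] (min_width=6, slack=4)
Line 2: ['vector'] (min_width=6, slack=4)
Line 3: ['journey'] (min_width=7, slack=3)
Line 4: ['memory'] (min_width=6, slack=4)
Line 5: ['small'] (min_width=5, slack=5)
Line 6: ['white', 'bed'] (min_width=9, slack=1)
Line 7: ['sun'] (min_width=3, slack=7)
Line 8: ['support'] (min_width=7, slack=3)
Line 9: ['lion', 'sound'] (min_width=10, slack=0)
Line 10: ['north'] (min_width=5, slack=5)
Line 11: ['tomato'] (min_width=6, slack=4)
Line 12: ['open', 'fast'] (min_width=9, slack=1)
Total lines: 12

Answer: 12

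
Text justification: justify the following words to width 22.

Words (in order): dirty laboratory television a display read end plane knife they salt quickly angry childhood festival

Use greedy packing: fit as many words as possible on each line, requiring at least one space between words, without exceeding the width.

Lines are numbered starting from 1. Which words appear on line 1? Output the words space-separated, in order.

Line 1: ['dirty', 'laboratory'] (min_width=16, slack=6)
Line 2: ['television', 'a', 'display'] (min_width=20, slack=2)
Line 3: ['read', 'end', 'plane', 'knife'] (min_width=20, slack=2)
Line 4: ['they', 'salt', 'quickly'] (min_width=17, slack=5)
Line 5: ['angry', 'childhood'] (min_width=15, slack=7)
Line 6: ['festival'] (min_width=8, slack=14)

Answer: dirty laboratory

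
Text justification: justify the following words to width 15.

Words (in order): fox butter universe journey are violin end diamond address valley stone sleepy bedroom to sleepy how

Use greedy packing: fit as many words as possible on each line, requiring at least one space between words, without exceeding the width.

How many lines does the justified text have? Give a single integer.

Answer: 8

Derivation:
Line 1: ['fox', 'butter'] (min_width=10, slack=5)
Line 2: ['universe'] (min_width=8, slack=7)
Line 3: ['journey', 'are'] (min_width=11, slack=4)
Line 4: ['violin', 'end'] (min_width=10, slack=5)
Line 5: ['diamond', 'address'] (min_width=15, slack=0)
Line 6: ['valley', 'stone'] (min_width=12, slack=3)
Line 7: ['sleepy', 'bedroom'] (min_width=14, slack=1)
Line 8: ['to', 'sleepy', 'how'] (min_width=13, slack=2)
Total lines: 8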